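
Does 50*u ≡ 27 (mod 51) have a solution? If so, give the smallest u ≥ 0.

24

gcd(50, 51) = 1, so a unique solution mod 51 exists.
50⁻¹ ≡ 50 (mod 51).
u ≡ 50*27 ≡ 24 (mod 51).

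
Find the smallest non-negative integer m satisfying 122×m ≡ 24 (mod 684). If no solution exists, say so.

174

gcd(122, 684) = 2, and 2 | 24, so solutions exist.
Divide through by 2: 61×m ≡ 12 mod 342.
61⁻¹ ≡ 157 (mod 342).
m ≡ 157×12 ≡ 174 (mod 342).
The smallest non-negative solution is m = 174.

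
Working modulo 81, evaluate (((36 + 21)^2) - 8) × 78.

36 + 21 = 57
(57)^2 ≡ 9 (mod 81)
9 - 8 = 1
1 × 78 = 78

78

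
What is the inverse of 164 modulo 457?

209

Apply the Euclidean algorithm and back-substitute:
457 = 2*164 + 129
164 = 1*129 + 35
129 = 3*35 + 24
35 = 1*24 + 11
24 = 2*11 + 2
11 = 5*2 + 1
2 = 2*1 + 0
gcd(164, 457) = 1, so the inverse exists.
Back-substitute for 1:
1 = 1*11 − 5*2
  = −5*24 + 11*11
  = 11*35 − 16*24
  = −16*129 + 59*35
  = 59*164 − 75*129
  = −75*457 + 209*164
So 164⁻¹ ≡ 209 (mod 457).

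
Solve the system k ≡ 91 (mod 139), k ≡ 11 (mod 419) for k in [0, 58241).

16771

139⁻¹ mod 419: 139*208 ≡ 1 (mod 419), so 139⁻¹ ≡ 208.
k = 91 + 139*((11 − 91)*208 mod 419) = 91 + 139*120 = 16771.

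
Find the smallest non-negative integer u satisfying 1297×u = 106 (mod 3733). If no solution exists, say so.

gcd(1297, 3733) = 1, so a unique solution mod 3733 exists.
1297⁻¹ ≡ 1583 (mod 3733).
u ≡ 1583×106 ≡ 3546 (mod 3733).

3546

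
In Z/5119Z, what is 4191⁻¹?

5119 = 1×4191 + 928
4191 = 4×928 + 479
928 = 1×479 + 449
479 = 1×449 + 30
449 = 14×30 + 29
30 = 1×29 + 1
29 = 29×1 + 0
gcd(4191, 5119) = 1, so the inverse exists.
Back-substitute for 1:
1 = 1×30 − 1×29
  = −1×449 + 15×30
  = 15×479 − 16×449
  = −16×928 + 31×479
  = 31×4191 − 140×928
  = −140×5119 + 171×4191
So 4191⁻¹ ≡ 171 (mod 5119).

171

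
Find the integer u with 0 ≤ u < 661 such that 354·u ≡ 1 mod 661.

211

Run the extended Euclidean algorithm:
661 = 1*354 + 307
354 = 1*307 + 47
307 = 6*47 + 25
47 = 1*25 + 22
25 = 1*22 + 3
22 = 7*3 + 1
3 = 3*1 + 0
gcd(354, 661) = 1, so the inverse exists.
Back-substitute for 1:
1 = 1*22 − 7*3
  = −7*25 + 8*22
  = 8*47 − 15*25
  = −15*307 + 98*47
  = 98*354 − 113*307
  = −113*661 + 211*354
So 354⁻¹ ≡ 211 (mod 661).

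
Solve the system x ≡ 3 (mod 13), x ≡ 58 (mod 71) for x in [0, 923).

484

13⁻¹ mod 71: 13*11 ≡ 1 (mod 71), so 13⁻¹ ≡ 11.
x = 3 + 13*((58 − 3)*11 mod 71) = 3 + 13*37 = 484.
Check: 484 mod 13 = 3, 484 mod 71 = 58. ✓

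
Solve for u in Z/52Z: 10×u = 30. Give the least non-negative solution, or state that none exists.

gcd(10, 52) = 2, and 2 | 30, so solutions exist.
Divide through by 2: 5×u = 15 (mod 26).
5⁻¹ ≡ 21 (mod 26).
u ≡ 21×15 ≡ 3 (mod 26).
The smallest non-negative solution is u = 3.

3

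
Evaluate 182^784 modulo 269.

182^1 ≡ 182 (mod 269)
182^2 ≡ 182^2 = 33124 ≡ 37 (mod 269)
182^4 ≡ 37^2 = 1369 ≡ 24 (mod 269)
182^8 ≡ 24^2 = 576 ≡ 38 (mod 269)
182^16 ≡ 38^2 = 1444 ≡ 99 (mod 269)
182^32 ≡ 99^2 = 9801 ≡ 117 (mod 269)
182^64 ≡ 117^2 = 13689 ≡ 239 (mod 269)
182^128 ≡ 239^2 = 57121 ≡ 93 (mod 269)
182^256 ≡ 93^2 = 8649 ≡ 41 (mod 269)
182^512 ≡ 41^2 = 1681 ≡ 67 (mod 269)
182^784 = 182^512 * 182^256 * 182^16 ≡ 67 * 41 * 99 (mod 269).
Accumulate the product:
67 * 41 = 2747 ≡ 57
57 * 99 = 5643 ≡ 263

263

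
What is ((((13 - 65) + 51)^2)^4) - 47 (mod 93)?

13 - 65 = -52 ≡ 41 (mod 93)
41 + 51 = 92
(92)^2 ≡ 1 (mod 93)
(1)^4 ≡ 1 (mod 93)
1 - 47 = -46 ≡ 47 (mod 93)

47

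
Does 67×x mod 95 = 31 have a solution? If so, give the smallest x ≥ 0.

43

gcd(67, 95) = 1, so a unique solution mod 95 exists.
67⁻¹ ≡ 78 (mod 95).
x ≡ 78×31 ≡ 43 (mod 95).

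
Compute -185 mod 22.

-185 = -9*22 + 13, so -185 ≡ 13 (mod 22).

13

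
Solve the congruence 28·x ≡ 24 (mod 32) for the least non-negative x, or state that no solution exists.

2

gcd(28, 32) = 4, and 4 | 24, so solutions exist.
Divide through by 4: 7·x = 6 (mod 8).
7⁻¹ ≡ 7 (mod 8).
x ≡ 7·6 ≡ 2 (mod 8).
The smallest non-negative solution is x = 2.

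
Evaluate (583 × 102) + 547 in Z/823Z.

757

583 × 102 = 59466 ≡ 210 (mod 823)
210 + 547 = 757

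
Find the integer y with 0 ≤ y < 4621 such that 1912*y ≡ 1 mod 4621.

By the extended Euclidean algorithm:
4621 = 2×1912 + 797
1912 = 2×797 + 318
797 = 2×318 + 161
318 = 1×161 + 157
161 = 1×157 + 4
157 = 39×4 + 1
4 = 4×1 + 0
gcd(1912, 4621) = 1, so the inverse exists.
Bézout: 1 = −475×4621 + 1148×1912.
So 1912⁻¹ ≡ 1148 (mod 4621).

1148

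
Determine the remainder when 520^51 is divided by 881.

By square-and-multiply:
520^1 ≡ 520 (mod 881)
520^2 ≡ 520^2 = 270400 ≡ 814 (mod 881)
520^4 ≡ 814^2 = 662596 ≡ 84 (mod 881)
520^8 ≡ 84^2 = 7056 ≡ 8 (mod 881)
520^16 ≡ 8^2 = 64 (mod 881)
520^32 ≡ 64^2 = 4096 ≡ 572 (mod 881)
520^51 = 520^32 × 520^16 × 520^2 × 520^1 ≡ 572 × 64 × 814 × 520 (mod 881).
Accumulate the product:
572 × 64 = 36608 ≡ 487
487 × 814 = 396418 ≡ 849
849 × 520 = 441480 ≡ 99

99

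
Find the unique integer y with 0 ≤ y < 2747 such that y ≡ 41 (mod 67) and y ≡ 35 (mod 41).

67⁻¹ mod 41: 67×30 ≡ 1 (mod 41), so 67⁻¹ ≡ 30.
y = 41 + 67×((35 − 41)×30 mod 41) = 41 + 67×25 = 1716.
Check: 1716 mod 67 = 41, 1716 mod 41 = 35. ✓

1716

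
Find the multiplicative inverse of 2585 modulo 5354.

1193

5354 = 2·2585 + 184
2585 = 14·184 + 9
184 = 20·9 + 4
9 = 2·4 + 1
4 = 4·1 + 0
gcd(2585, 5354) = 1, so the inverse exists.
Bézout: 1 = −576·5354 + 1193·2585.
So 2585⁻¹ ≡ 1193 (mod 5354).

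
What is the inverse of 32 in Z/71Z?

Apply the Euclidean algorithm and back-substitute:
71 = 2×32 + 7
32 = 4×7 + 4
7 = 1×4 + 3
4 = 1×3 + 1
3 = 3×1 + 0
gcd(32, 71) = 1, so the inverse exists.
Back-substitute for 1:
1 = 1×4 − 1×3
  = −1×7 + 2×4
  = 2×32 − 9×7
  = −9×71 + 20×32
So 32⁻¹ ≡ 20 (mod 71).

20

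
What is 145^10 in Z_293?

189

By square-and-multiply:
10 in binary is 1010, i.e. 10 = 8 + 2.
145^1 ≡ 145 (mod 293)
145^2 ≡ 145^2 = 21025 ≡ 222 (mod 293)
145^4 ≡ 222^2 = 49284 ≡ 60 (mod 293)
145^8 ≡ 60^2 = 3600 ≡ 84 (mod 293)
145^10 = 145^8 · 145^2 ≡ 84 · 222 (mod 293).
84 · 222 = 18648 ≡ 189 (mod 293).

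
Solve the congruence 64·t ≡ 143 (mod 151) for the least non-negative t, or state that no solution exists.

gcd(64, 151) = 1, so a unique solution mod 151 exists.
64⁻¹ ≡ 59 (mod 151).
t ≡ 59·143 ≡ 132 (mod 151).

132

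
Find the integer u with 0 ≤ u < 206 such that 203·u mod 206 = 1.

Apply the Euclidean algorithm and back-substitute:
206 = 1·203 + 3
203 = 67·3 + 2
3 = 1·2 + 1
2 = 2·1 + 0
gcd(203, 206) = 1, so the inverse exists.
Bézout: 1 = 68·206 − 69·203.
So 203⁻¹ ≡ −69 ≡ 137 (mod 206).

137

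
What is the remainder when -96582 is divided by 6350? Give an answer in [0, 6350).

5018

-96582 = -16·6350 + 5018, so -96582 ≡ 5018 (mod 6350).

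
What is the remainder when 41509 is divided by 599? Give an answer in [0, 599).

41509 = 69*599 + 178, so 41509 ≡ 178 (mod 599).

178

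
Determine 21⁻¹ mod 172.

172 = 8*21 + 4
21 = 5*4 + 1
4 = 4*1 + 0
gcd(21, 172) = 1, so the inverse exists.
Bézout: 1 = −5*172 + 41*21.
So 21⁻¹ ≡ 41 (mod 172).

41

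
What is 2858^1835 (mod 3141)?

1676

Compute successive squares:
1835 in binary is 11100101011, i.e. 1835 = 1024 + 512 + 256 + 32 + 8 + 2 + 1.
2858^1 ≡ 2858 (mod 3141)
2858^2 ≡ 2858^2 = 8168164 ≡ 1564 (mod 3141)
2858^4 ≡ 1564^2 = 2446096 ≡ 2398 (mod 3141)
2858^8 ≡ 2398^2 = 5750404 ≡ 2374 (mod 3141)
2858^16 ≡ 2374^2 = 5635876 ≡ 922 (mod 3141)
2858^32 ≡ 922^2 = 850084 ≡ 2014 (mod 3141)
2858^64 ≡ 2014^2 = 4056196 ≡ 1165 (mod 3141)
2858^128 ≡ 1165^2 = 1357225 ≡ 313 (mod 3141)
2858^256 ≡ 313^2 = 97969 ≡ 598 (mod 3141)
2858^512 ≡ 598^2 = 357604 ≡ 2671 (mod 3141)
2858^1024 ≡ 2671^2 = 7134241 ≡ 1030 (mod 3141)
2858^1835 = 2858^1024 × 2858^512 × 2858^256 × 2858^32 × 2858^8 × 2858^2 × 2858^1 ≡ 1030 × 2671 × 598 × 2014 × 2374 × 1564 × 2858 (mod 3141).
Accumulate the product:
1030 × 2671 = 2751130 ≡ 2755
2755 × 598 = 1647490 ≡ 1606
1606 × 2014 = 3234484 ≡ 2395
2395 × 2374 = 5685730 ≡ 520
520 × 1564 = 813280 ≡ 2902
2902 × 2858 = 8293916 ≡ 1676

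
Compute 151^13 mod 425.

Compute successive squares:
151^1 ≡ 151 (mod 425)
151^2 ≡ 151^2 = 22801 ≡ 276 (mod 425)
151^4 ≡ 276^2 = 76176 ≡ 101 (mod 425)
151^8 ≡ 101^2 = 10201 ≡ 1 (mod 425)
151^13 = 151^8 · 151^4 · 151^1 ≡ 1 · 101 · 151 (mod 425).
Accumulate the product:
1 · 101 = 101
101 · 151 = 15251 ≡ 376

376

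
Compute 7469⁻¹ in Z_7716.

2093

7716 = 1*7469 + 247
7469 = 30*247 + 59
247 = 4*59 + 11
59 = 5*11 + 4
11 = 2*4 + 3
4 = 1*3 + 1
3 = 3*1 + 0
gcd(7469, 7716) = 1, so the inverse exists.
Back-substitute for 1:
1 = 1*4 − 1*3
  = −1*11 + 3*4
  = 3*59 − 16*11
  = −16*247 + 67*59
  = 67*7469 − 2026*247
  = −2026*7716 + 2093*7469
So 7469⁻¹ ≡ 2093 (mod 7716).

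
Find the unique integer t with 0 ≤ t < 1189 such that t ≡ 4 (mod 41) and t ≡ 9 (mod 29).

41⁻¹ mod 29: 41×17 ≡ 1 (mod 29), so 41⁻¹ ≡ 17.
t = 4 + 41×((9 − 4)×17 mod 29) = 4 + 41×27 = 1111.
Check: 1111 mod 41 = 4, 1111 mod 29 = 9. ✓

1111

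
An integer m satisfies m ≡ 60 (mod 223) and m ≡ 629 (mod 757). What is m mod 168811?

162627

223⁻¹ mod 757: 223×129 ≡ 1 (mod 757), so 223⁻¹ ≡ 129.
m = 60 + 223×((629 − 60)×129 mod 757) = 60 + 223×729 = 162627.
Check: 162627 mod 223 = 60, 162627 mod 757 = 629. ✓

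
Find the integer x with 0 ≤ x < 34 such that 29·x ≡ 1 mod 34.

27

By the extended Euclidean algorithm:
34 = 1*29 + 5
29 = 5*5 + 4
5 = 1*4 + 1
4 = 4*1 + 0
gcd(29, 34) = 1, so the inverse exists.
Back-substitute for 1:
1 = 1*5 − 1*4
  = −1*29 + 6*5
  = 6*34 − 7*29
So 29⁻¹ ≡ −7 ≡ 27 (mod 34).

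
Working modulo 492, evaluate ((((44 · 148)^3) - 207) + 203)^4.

44 · 148 = 6512 ≡ 116 (mod 492)
(116)^3 ≡ 272 (mod 492)
272 - 207 = 65
65 + 203 = 268
(268)^4 ≡ 64 (mod 492)

64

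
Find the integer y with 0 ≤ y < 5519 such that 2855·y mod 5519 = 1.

By the extended Euclidean algorithm:
5519 = 1×2855 + 2664
2855 = 1×2664 + 191
2664 = 13×191 + 181
191 = 1×181 + 10
181 = 18×10 + 1
10 = 10×1 + 0
gcd(2855, 5519) = 1, so the inverse exists.
Bézout: 1 = 284×5519 − 549×2855.
So 2855⁻¹ ≡ −549 ≡ 4970 (mod 5519).

4970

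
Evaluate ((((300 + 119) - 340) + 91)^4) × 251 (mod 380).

80

300 + 119 = 419 ≡ 39 (mod 380)
39 - 340 = -301 ≡ 79 (mod 380)
79 + 91 = 170
(170)^4 ≡ 20 (mod 380)
20 × 251 = 5020 ≡ 80 (mod 380)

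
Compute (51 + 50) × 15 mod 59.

40

51 + 50 = 101 ≡ 42 (mod 59)
42 × 15 = 630 ≡ 40 (mod 59)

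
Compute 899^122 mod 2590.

122 in binary is 1111010, i.e. 122 = 64 + 32 + 16 + 8 + 2.
899^1 ≡ 899 (mod 2590)
899^2 ≡ 899^2 = 808201 ≡ 121 (mod 2590)
899^4 ≡ 121^2 = 14641 ≡ 1691 (mod 2590)
899^8 ≡ 1691^2 = 2859481 ≡ 121 (mod 2590)
899^16 ≡ 121^2 = 14641 ≡ 1691 (mod 2590)
899^32 ≡ 1691^2 = 2859481 ≡ 121 (mod 2590)
899^64 ≡ 121^2 = 14641 ≡ 1691 (mod 2590)
899^122 = 899^64 * 899^32 * 899^16 * 899^8 * 899^2 ≡ 1691 * 121 * 1691 * 121 * 121 (mod 2590).
Accumulate the product:
1691 * 121 = 204611 ≡ 1
1 * 1691 = 1691
1691 * 121 = 204611 ≡ 1
1 * 121 = 121

121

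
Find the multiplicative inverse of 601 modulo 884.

Run the extended Euclidean algorithm:
884 = 1×601 + 283
601 = 2×283 + 35
283 = 8×35 + 3
35 = 11×3 + 2
3 = 1×2 + 1
2 = 2×1 + 0
gcd(601, 884) = 1, so the inverse exists.
Back-substitute for 1:
1 = 1×3 − 1×2
  = −1×35 + 12×3
  = 12×283 − 97×35
  = −97×601 + 206×283
  = 206×884 − 303×601
So 601⁻¹ ≡ −303 ≡ 581 (mod 884).

581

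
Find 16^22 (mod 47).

3

22 in binary is 10110, i.e. 22 = 16 + 4 + 2.
16^1 ≡ 16 (mod 47)
16^2 ≡ 16^2 = 256 ≡ 21 (mod 47)
16^4 ≡ 21^2 = 441 ≡ 18 (mod 47)
16^8 ≡ 18^2 = 324 ≡ 42 (mod 47)
16^16 ≡ 42^2 = 1764 ≡ 25 (mod 47)
16^22 = 16^16 * 16^4 * 16^2 ≡ 25 * 18 * 21 (mod 47).
Accumulate the product:
25 * 18 = 450 ≡ 27
27 * 21 = 567 ≡ 3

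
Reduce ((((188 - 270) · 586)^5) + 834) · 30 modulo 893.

5

188 - 270 = -82 ≡ 811 (mod 893)
811 · 586 = 475246 ≡ 170 (mod 893)
(170)^5 ≡ 208 (mod 893)
208 + 834 = 1042 ≡ 149 (mod 893)
149 · 30 = 4470 ≡ 5 (mod 893)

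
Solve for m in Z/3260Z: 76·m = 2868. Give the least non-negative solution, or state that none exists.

338

gcd(76, 3260) = 4, and 4 | 2868, so solutions exist.
Divide through by 4: 19·m ≡ 717 mod 815.
19⁻¹ ≡ 429 (mod 815).
m ≡ 429·717 ≡ 338 (mod 815).
The smallest non-negative solution is m = 338.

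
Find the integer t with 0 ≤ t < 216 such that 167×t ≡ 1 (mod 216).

119

By the extended Euclidean algorithm:
216 = 1*167 + 49
167 = 3*49 + 20
49 = 2*20 + 9
20 = 2*9 + 2
9 = 4*2 + 1
2 = 2*1 + 0
gcd(167, 216) = 1, so the inverse exists.
Back-substitute for 1:
1 = 1*9 − 4*2
  = −4*20 + 9*9
  = 9*49 − 22*20
  = −22*167 + 75*49
  = 75*216 − 97*167
So 167⁻¹ ≡ −97 ≡ 119 (mod 216).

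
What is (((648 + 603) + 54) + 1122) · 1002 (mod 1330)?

614

648 + 603 = 1251
1251 + 54 = 1305
1305 + 1122 = 2427 ≡ 1097 (mod 1330)
1097 · 1002 = 1099194 ≡ 614 (mod 1330)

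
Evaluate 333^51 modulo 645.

Using repeated squaring:
51 in binary is 110011, i.e. 51 = 32 + 16 + 2 + 1.
333^1 ≡ 333 (mod 645)
333^2 ≡ 333^2 = 110889 ≡ 594 (mod 645)
333^4 ≡ 594^2 = 352836 ≡ 21 (mod 645)
333^8 ≡ 21^2 = 441 (mod 645)
333^16 ≡ 441^2 = 194481 ≡ 336 (mod 645)
333^32 ≡ 336^2 = 112896 ≡ 21 (mod 645)
333^51 = 333^32 · 333^16 · 333^2 · 333^1 ≡ 21 · 336 · 594 · 333 (mod 645).
Accumulate the product:
21 · 336 = 7056 ≡ 606
606 · 594 = 359964 ≡ 54
54 · 333 = 17982 ≡ 567

567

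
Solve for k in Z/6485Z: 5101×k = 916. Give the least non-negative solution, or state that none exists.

5416

gcd(5101, 6485) = 1, so a unique solution mod 6485 exists.
5101⁻¹ ≡ 6321 (mod 6485).
k ≡ 6321×916 ≡ 5416 (mod 6485).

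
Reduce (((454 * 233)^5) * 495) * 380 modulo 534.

454 * 233 = 105782 ≡ 50 (mod 534)
(50)^5 ≡ 530 (mod 534)
530 * 495 = 262350 ≡ 156 (mod 534)
156 * 380 = 59280 ≡ 6 (mod 534)

6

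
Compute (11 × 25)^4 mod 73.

11 × 25 = 275 ≡ 56 (mod 73)
(56)^4 ≡ 9 (mod 73)

9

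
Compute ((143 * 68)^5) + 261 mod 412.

143 * 68 = 9724 ≡ 248 (mod 412)
(248)^5 ≡ 300 (mod 412)
300 + 261 = 561 ≡ 149 (mod 412)

149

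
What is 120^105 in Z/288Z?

Compute successive squares:
105 in binary is 1101001, i.e. 105 = 64 + 32 + 8 + 1.
120^1 ≡ 120 (mod 288)
120^2 ≡ 120^2 = 14400 ≡ 0 (mod 288)
120^4 ≡ 0^2 = 0 (mod 288)
120^8 ≡ 0^2 = 0 (mod 288)
120^16 ≡ 0^2 = 0 (mod 288)
120^32 ≡ 0^2 = 0 (mod 288)
120^64 ≡ 0^2 = 0 (mod 288)
120^105 = 120^64 * 120^32 * 120^8 * 120^1 ≡ 0 * 0 * 0 * 120 (mod 288).
Accumulate the product:
0 * 0 = 0
0 * 0 = 0
0 * 120 = 0

0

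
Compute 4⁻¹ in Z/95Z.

24

Run the extended Euclidean algorithm:
95 = 23*4 + 3
4 = 1*3 + 1
3 = 3*1 + 0
gcd(4, 95) = 1, so the inverse exists.
Back-substitute for 1:
1 = 1*4 − 1*3
  = −1*95 + 24*4
So 4⁻¹ ≡ 24 (mod 95).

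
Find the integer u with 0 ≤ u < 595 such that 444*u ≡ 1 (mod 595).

264

By the extended Euclidean algorithm:
595 = 1·444 + 151
444 = 2·151 + 142
151 = 1·142 + 9
142 = 15·9 + 7
9 = 1·7 + 2
7 = 3·2 + 1
2 = 2·1 + 0
gcd(444, 595) = 1, so the inverse exists.
Back-substitute for 1:
1 = 1·7 − 3·2
  = −3·9 + 4·7
  = 4·142 − 63·9
  = −63·151 + 67·142
  = 67·444 − 197·151
  = −197·595 + 264·444
So 444⁻¹ ≡ 264 (mod 595).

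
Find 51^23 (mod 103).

23 in binary is 10111, i.e. 23 = 16 + 4 + 2 + 1.
51^1 ≡ 51 (mod 103)
51^2 ≡ 51^2 = 2601 ≡ 26 (mod 103)
51^4 ≡ 26^2 = 676 ≡ 58 (mod 103)
51^8 ≡ 58^2 = 3364 ≡ 68 (mod 103)
51^16 ≡ 68^2 = 4624 ≡ 92 (mod 103)
51^23 = 51^16 × 51^4 × 51^2 × 51^1 ≡ 92 × 58 × 26 × 51 (mod 103).
Accumulate the product:
92 × 58 = 5336 ≡ 83
83 × 26 = 2158 ≡ 98
98 × 51 = 4998 ≡ 54

54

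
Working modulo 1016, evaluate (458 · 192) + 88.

458 · 192 = 87936 ≡ 560 (mod 1016)
560 + 88 = 648

648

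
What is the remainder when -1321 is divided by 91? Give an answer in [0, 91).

-1321 = -15·91 + 44, so -1321 ≡ 44 (mod 91).

44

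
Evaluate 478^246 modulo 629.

47

246 in binary is 11110110, i.e. 246 = 128 + 64 + 32 + 16 + 4 + 2.
478^1 ≡ 478 (mod 629)
478^2 ≡ 478^2 = 228484 ≡ 157 (mod 629)
478^4 ≡ 157^2 = 24649 ≡ 118 (mod 629)
478^8 ≡ 118^2 = 13924 ≡ 86 (mod 629)
478^16 ≡ 86^2 = 7396 ≡ 477 (mod 629)
478^32 ≡ 477^2 = 227529 ≡ 460 (mod 629)
478^64 ≡ 460^2 = 211600 ≡ 256 (mod 629)
478^128 ≡ 256^2 = 65536 ≡ 120 (mod 629)
478^246 = 478^128 * 478^64 * 478^32 * 478^16 * 478^4 * 478^2 ≡ 120 * 256 * 460 * 477 * 118 * 157 (mod 629).
Accumulate the product:
120 * 256 = 30720 ≡ 528
528 * 460 = 242880 ≡ 86
86 * 477 = 41022 ≡ 137
137 * 118 = 16166 ≡ 441
441 * 157 = 69237 ≡ 47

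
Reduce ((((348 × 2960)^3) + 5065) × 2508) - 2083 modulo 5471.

966

348 × 2960 = 1030080 ≡ 1532 (mod 5471)
(1532)^3 ≡ 1090 (mod 5471)
1090 + 5065 = 6155 ≡ 684 (mod 5471)
684 × 2508 = 1715472 ≡ 3049 (mod 5471)
3049 - 2083 = 966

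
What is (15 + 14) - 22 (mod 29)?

7

15 + 14 = 29 ≡ 0 (mod 29)
0 - 22 = -22 ≡ 7 (mod 29)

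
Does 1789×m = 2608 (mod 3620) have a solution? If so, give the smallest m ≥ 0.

1772

gcd(1789, 3620) = 1, so a unique solution mod 3620 exists.
1789⁻¹ ≡ 3189 (mod 3620).
m ≡ 3189×2608 ≡ 1772 (mod 3620).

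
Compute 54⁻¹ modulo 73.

23

Apply the Euclidean algorithm and back-substitute:
73 = 1*54 + 19
54 = 2*19 + 16
19 = 1*16 + 3
16 = 5*3 + 1
3 = 3*1 + 0
gcd(54, 73) = 1, so the inverse exists.
Back-substitute for 1:
1 = 1*16 − 5*3
  = −5*19 + 6*16
  = 6*54 − 17*19
  = −17*73 + 23*54
So 54⁻¹ ≡ 23 (mod 73).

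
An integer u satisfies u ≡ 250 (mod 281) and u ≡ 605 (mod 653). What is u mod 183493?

281⁻¹ mod 653: 281×409 ≡ 1 (mod 653), so 281⁻¹ ≡ 409.
u = 250 + 281×((605 − 250)×409 mod 653) = 250 + 281×229 = 64599.

64599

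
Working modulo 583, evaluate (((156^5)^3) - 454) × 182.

361

(156)^5 ≡ 340 (mod 583)
(340)^3 ≡ 472 (mod 583)
472 - 454 = 18
18 × 182 = 3276 ≡ 361 (mod 583)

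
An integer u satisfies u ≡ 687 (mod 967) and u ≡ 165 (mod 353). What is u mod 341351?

967⁻¹ mod 353: 967·188 ≡ 1 (mod 353), so 967⁻¹ ≡ 188.
u = 687 + 967·((165 − 687)·188 mod 353) = 687 + 967·351 = 340104.

340104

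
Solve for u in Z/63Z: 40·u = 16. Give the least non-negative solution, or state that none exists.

13

gcd(40, 63) = 1, so a unique solution mod 63 exists.
40⁻¹ ≡ 52 (mod 63).
u ≡ 52·16 ≡ 13 (mod 63).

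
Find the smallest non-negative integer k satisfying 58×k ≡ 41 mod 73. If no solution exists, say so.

gcd(58, 73) = 1, so a unique solution mod 73 exists.
58⁻¹ ≡ 34 (mod 73).
k ≡ 34×41 ≡ 7 (mod 73).

7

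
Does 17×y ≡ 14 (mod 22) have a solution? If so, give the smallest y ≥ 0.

gcd(17, 22) = 1, so a unique solution mod 22 exists.
17⁻¹ ≡ 13 (mod 22).
y ≡ 13×14 ≡ 6 (mod 22).

6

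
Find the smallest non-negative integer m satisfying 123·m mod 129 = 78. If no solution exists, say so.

gcd(123, 129) = 3, and 3 | 78, so solutions exist.
Divide through by 3: 41·m ≡ 26 (mod 43).
41⁻¹ ≡ 21 (mod 43).
m ≡ 21·26 ≡ 30 (mod 43).
The smallest non-negative solution is m = 30.

30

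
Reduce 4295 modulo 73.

4295 = 58·73 + 61, so 4295 ≡ 61 (mod 73).

61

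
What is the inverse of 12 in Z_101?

By the extended Euclidean algorithm:
101 = 8*12 + 5
12 = 2*5 + 2
5 = 2*2 + 1
2 = 2*1 + 0
gcd(12, 101) = 1, so the inverse exists.
Bézout: 1 = 5*101 − 42*12.
So 12⁻¹ ≡ −42 ≡ 59 (mod 101).

59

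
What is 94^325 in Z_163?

94^1 ≡ 94 (mod 163)
94^2 ≡ 94^2 = 8836 ≡ 34 (mod 163)
94^4 ≡ 34^2 = 1156 ≡ 15 (mod 163)
94^8 ≡ 15^2 = 225 ≡ 62 (mod 163)
94^16 ≡ 62^2 = 3844 ≡ 95 (mod 163)
94^32 ≡ 95^2 = 9025 ≡ 60 (mod 163)
94^64 ≡ 60^2 = 3600 ≡ 14 (mod 163)
94^128 ≡ 14^2 = 196 ≡ 33 (mod 163)
94^256 ≡ 33^2 = 1089 ≡ 111 (mod 163)
94^325 = 94^256 * 94^64 * 94^4 * 94^1 ≡ 111 * 14 * 15 * 94 (mod 163).
Accumulate the product:
111 * 14 = 1554 ≡ 87
87 * 15 = 1305 ≡ 1
1 * 94 = 94

94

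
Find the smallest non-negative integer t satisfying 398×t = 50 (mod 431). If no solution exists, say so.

gcd(398, 431) = 1, so a unique solution mod 431 exists.
398⁻¹ ≡ 222 (mod 431).
t ≡ 222×50 ≡ 325 (mod 431).

325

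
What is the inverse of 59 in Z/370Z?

69

370 = 6·59 + 16
59 = 3·16 + 11
16 = 1·11 + 5
11 = 2·5 + 1
5 = 5·1 + 0
gcd(59, 370) = 1, so the inverse exists.
Back-substitute for 1:
1 = 1·11 − 2·5
  = −2·16 + 3·11
  = 3·59 − 11·16
  = −11·370 + 69·59
So 59⁻¹ ≡ 69 (mod 370).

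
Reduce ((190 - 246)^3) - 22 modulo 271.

190 - 246 = -56 ≡ 215 (mod 271)
(215)^3 ≡ 263 (mod 271)
263 - 22 = 241

241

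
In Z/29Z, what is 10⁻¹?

3

Apply the Euclidean algorithm and back-substitute:
29 = 2·10 + 9
10 = 1·9 + 1
9 = 9·1 + 0
gcd(10, 29) = 1, so the inverse exists.
Back-substitute for 1:
1 = 1·10 − 1·9
  = −1·29 + 3·10
So 10⁻¹ ≡ 3 (mod 29).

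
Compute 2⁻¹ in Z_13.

Apply the Euclidean algorithm and back-substitute:
13 = 6*2 + 1
2 = 2*1 + 0
gcd(2, 13) = 1, so the inverse exists.
Bézout: 1 = 1*13 − 6*2.
So 2⁻¹ ≡ −6 ≡ 7 (mod 13).

7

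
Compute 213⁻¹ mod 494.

494 = 2*213 + 68
213 = 3*68 + 9
68 = 7*9 + 5
9 = 1*5 + 4
5 = 1*4 + 1
4 = 4*1 + 0
gcd(213, 494) = 1, so the inverse exists.
Bézout: 1 = 47*494 − 109*213.
So 213⁻¹ ≡ −109 ≡ 385 (mod 494).

385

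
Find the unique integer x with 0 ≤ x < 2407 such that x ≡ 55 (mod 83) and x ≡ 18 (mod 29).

221

83⁻¹ mod 29: 83·7 ≡ 1 (mod 29), so 83⁻¹ ≡ 7.
x = 55 + 83·((18 − 55)·7 mod 29) = 55 + 83·2 = 221.
Check: 221 mod 83 = 55, 221 mod 29 = 18. ✓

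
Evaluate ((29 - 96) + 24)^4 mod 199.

180

29 - 96 = -67 ≡ 132 (mod 199)
132 + 24 = 156
(156)^4 ≡ 180 (mod 199)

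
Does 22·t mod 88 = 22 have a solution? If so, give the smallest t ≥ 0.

1

gcd(22, 88) = 22, and 22 | 22, so solutions exist.
Divide through by 22: 1·t ≡ 1 mod 4.
1⁻¹ ≡ 1 (mod 4).
t ≡ 1·1 ≡ 1 (mod 4).
The smallest non-negative solution is t = 1.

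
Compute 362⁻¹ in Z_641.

363

By the extended Euclidean algorithm:
641 = 1×362 + 279
362 = 1×279 + 83
279 = 3×83 + 30
83 = 2×30 + 23
30 = 1×23 + 7
23 = 3×7 + 2
7 = 3×2 + 1
2 = 2×1 + 0
gcd(362, 641) = 1, so the inverse exists.
Bézout: 1 = 157×641 − 278×362.
So 362⁻¹ ≡ −278 ≡ 363 (mod 641).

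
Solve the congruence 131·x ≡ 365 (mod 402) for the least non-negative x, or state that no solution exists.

325

gcd(131, 402) = 1, so a unique solution mod 402 exists.
131⁻¹ ≡ 89 (mod 402).
x ≡ 89·365 ≡ 325 (mod 402).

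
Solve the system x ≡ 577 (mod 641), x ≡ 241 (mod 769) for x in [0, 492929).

641⁻¹ mod 769: 641×6 ≡ 1 (mod 769), so 641⁻¹ ≡ 6.
x = 577 + 641×((241 − 577)×6 mod 769) = 577 + 641×291 = 187108.

187108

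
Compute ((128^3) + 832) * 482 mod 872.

408

(128)^3 ≡ 864 (mod 872)
864 + 832 = 1696 ≡ 824 (mod 872)
824 * 482 = 397168 ≡ 408 (mod 872)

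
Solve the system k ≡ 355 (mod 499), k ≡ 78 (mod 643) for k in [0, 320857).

499⁻¹ mod 643: 499*192 ≡ 1 (mod 643), so 499⁻¹ ≡ 192.
k = 355 + 499*((78 − 355)*192 mod 643) = 355 + 499*185 = 92670.

92670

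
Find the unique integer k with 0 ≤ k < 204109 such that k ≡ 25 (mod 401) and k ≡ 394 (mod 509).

15664

401⁻¹ mod 509: 401*476 ≡ 1 (mod 509), so 401⁻¹ ≡ 476.
k = 25 + 401*((394 − 25)*476 mod 509) = 25 + 401*39 = 15664.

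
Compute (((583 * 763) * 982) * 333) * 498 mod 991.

583 * 763 = 444829 ≡ 861 (mod 991)
861 * 982 = 845502 ≡ 179 (mod 991)
179 * 333 = 59607 ≡ 147 (mod 991)
147 * 498 = 73206 ≡ 863 (mod 991)

863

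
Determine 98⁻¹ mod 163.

5

By the extended Euclidean algorithm:
163 = 1×98 + 65
98 = 1×65 + 33
65 = 1×33 + 32
33 = 1×32 + 1
32 = 32×1 + 0
gcd(98, 163) = 1, so the inverse exists.
Bézout: 1 = −3×163 + 5×98.
So 98⁻¹ ≡ 5 (mod 163).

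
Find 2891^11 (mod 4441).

Compute successive squares:
11 in binary is 1011, i.e. 11 = 8 + 2 + 1.
2891^1 ≡ 2891 (mod 4441)
2891^2 ≡ 2891^2 = 8357881 ≡ 4360 (mod 4441)
2891^4 ≡ 4360^2 = 19009600 ≡ 2120 (mod 4441)
2891^8 ≡ 2120^2 = 4494400 ≡ 108 (mod 4441)
2891^11 = 2891^8 × 2891^2 × 2891^1 ≡ 108 × 4360 × 2891 (mod 4441).
Accumulate the product:
108 × 4360 = 470880 ≡ 134
134 × 2891 = 387394 ≡ 1027

1027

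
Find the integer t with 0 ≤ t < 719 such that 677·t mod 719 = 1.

291

Apply the Euclidean algorithm and back-substitute:
719 = 1*677 + 42
677 = 16*42 + 5
42 = 8*5 + 2
5 = 2*2 + 1
2 = 2*1 + 0
gcd(677, 719) = 1, so the inverse exists.
Back-substitute for 1:
1 = 1*5 − 2*2
  = −2*42 + 17*5
  = 17*677 − 274*42
  = −274*719 + 291*677
So 677⁻¹ ≡ 291 (mod 719).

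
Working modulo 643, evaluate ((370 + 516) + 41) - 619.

308

370 + 516 = 886 ≡ 243 (mod 643)
243 + 41 = 284
284 - 619 = -335 ≡ 308 (mod 643)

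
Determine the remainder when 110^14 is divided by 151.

29

Using repeated squaring:
110^1 ≡ 110 (mod 151)
110^2 ≡ 110^2 = 12100 ≡ 20 (mod 151)
110^4 ≡ 20^2 = 400 ≡ 98 (mod 151)
110^8 ≡ 98^2 = 9604 ≡ 91 (mod 151)
110^14 = 110^8 · 110^4 · 110^2 ≡ 91 · 98 · 20 (mod 151).
Accumulate the product:
91 · 98 = 8918 ≡ 9
9 · 20 = 180 ≡ 29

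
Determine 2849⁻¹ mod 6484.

3209

Apply the Euclidean algorithm and back-substitute:
6484 = 2×2849 + 786
2849 = 3×786 + 491
786 = 1×491 + 295
491 = 1×295 + 196
295 = 1×196 + 99
196 = 1×99 + 97
99 = 1×97 + 2
97 = 48×2 + 1
2 = 2×1 + 0
gcd(2849, 6484) = 1, so the inverse exists.
Back-substitute for 1:
1 = 1×97 − 48×2
  = −48×99 + 49×97
  = 49×196 − 97×99
  = −97×295 + 146×196
  = 146×491 − 243×295
  = −243×786 + 389×491
  = 389×2849 − 1410×786
  = −1410×6484 + 3209×2849
So 2849⁻¹ ≡ 3209 (mod 6484).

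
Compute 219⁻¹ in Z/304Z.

By the extended Euclidean algorithm:
304 = 1·219 + 85
219 = 2·85 + 49
85 = 1·49 + 36
49 = 1·36 + 13
36 = 2·13 + 10
13 = 1·10 + 3
10 = 3·3 + 1
3 = 3·1 + 0
gcd(219, 304) = 1, so the inverse exists.
Back-substitute for 1:
1 = 1·10 − 3·3
  = −3·13 + 4·10
  = 4·36 − 11·13
  = −11·49 + 15·36
  = 15·85 − 26·49
  = −26·219 + 67·85
  = 67·304 − 93·219
So 219⁻¹ ≡ −93 ≡ 211 (mod 304).

211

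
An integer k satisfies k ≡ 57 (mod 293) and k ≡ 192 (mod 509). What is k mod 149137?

18516

293⁻¹ mod 509: 293*238 ≡ 1 (mod 509), so 293⁻¹ ≡ 238.
k = 57 + 293*((192 − 57)*238 mod 509) = 57 + 293*63 = 18516.
Check: 18516 mod 293 = 57, 18516 mod 509 = 192. ✓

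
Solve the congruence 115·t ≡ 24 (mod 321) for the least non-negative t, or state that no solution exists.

3

gcd(115, 321) = 1, so a unique solution mod 321 exists.
115⁻¹ ≡ 67 (mod 321).
t ≡ 67·24 ≡ 3 (mod 321).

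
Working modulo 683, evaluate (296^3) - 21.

122

(296)^3 ≡ 143 (mod 683)
143 - 21 = 122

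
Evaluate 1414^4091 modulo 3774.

4091 in binary is 111111111011, i.e. 4091 = 2048 + 1024 + 512 + 256 + 128 + 64 + 32 + 16 + 8 + 2 + 1.
1414^1 ≡ 1414 (mod 3774)
1414^2 ≡ 1414^2 = 1999396 ≡ 2950 (mod 3774)
1414^4 ≡ 2950^2 = 8702500 ≡ 3430 (mod 3774)
1414^8 ≡ 3430^2 = 11764900 ≡ 1342 (mod 3774)
1414^16 ≡ 1342^2 = 1800964 ≡ 766 (mod 3774)
1414^32 ≡ 766^2 = 586756 ≡ 1786 (mod 3774)
1414^64 ≡ 1786^2 = 3189796 ≡ 766 (mod 3774)
1414^128 ≡ 766^2 = 586756 ≡ 1786 (mod 3774)
1414^256 ≡ 1786^2 = 3189796 ≡ 766 (mod 3774)
1414^512 ≡ 766^2 = 586756 ≡ 1786 (mod 3774)
1414^1024 ≡ 1786^2 = 3189796 ≡ 766 (mod 3774)
1414^2048 ≡ 766^2 = 586756 ≡ 1786 (mod 3774)
1414^4091 = 1414^2048 * 1414^1024 * 1414^512 * 1414^256 * 1414^128 * 1414^64 * 1414^32 * 1414^16 * 1414^8 * 1414^2 * 1414^1 ≡ 1786 * 766 * 1786 * 766 * 1786 * 766 * 1786 * 766 * 1342 * 2950 * 1414 (mod 3774).
Accumulate the product:
1786 * 766 = 1368076 ≡ 1888
1888 * 1786 = 3371968 ≡ 1786
1786 * 766 = 1368076 ≡ 1888
1888 * 1786 = 3371968 ≡ 1786
1786 * 766 = 1368076 ≡ 1888
1888 * 1786 = 3371968 ≡ 1786
1786 * 766 = 1368076 ≡ 1888
1888 * 1342 = 2533696 ≡ 1342
1342 * 2950 = 3958900 ≡ 3748
3748 * 1414 = 5299672 ≡ 976

976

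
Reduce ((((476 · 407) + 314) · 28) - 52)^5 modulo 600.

176

476 · 407 = 193732 ≡ 532 (mod 600)
532 + 314 = 846 ≡ 246 (mod 600)
246 · 28 = 6888 ≡ 288 (mod 600)
288 - 52 = 236
(236)^5 ≡ 176 (mod 600)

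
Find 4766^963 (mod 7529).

3301

By square-and-multiply:
4766^1 ≡ 4766 (mod 7529)
4766^2 ≡ 4766^2 = 22714756 ≡ 7292 (mod 7529)
4766^4 ≡ 7292^2 = 53173264 ≡ 3466 (mod 7529)
4766^8 ≡ 3466^2 = 12013156 ≡ 4401 (mod 7529)
4766^16 ≡ 4401^2 = 19368801 ≡ 4213 (mod 7529)
4766^32 ≡ 4213^2 = 17749369 ≡ 3516 (mod 7529)
4766^64 ≡ 3516^2 = 12362256 ≡ 7167 (mod 7529)
4766^128 ≡ 7167^2 = 51365889 ≡ 3051 (mod 7529)
4766^256 ≡ 3051^2 = 9308601 ≡ 2757 (mod 7529)
4766^512 ≡ 2757^2 = 7601049 ≡ 4288 (mod 7529)
4766^963 = 4766^512 * 4766^256 * 4766^128 * 4766^64 * 4766^2 * 4766^1 ≡ 4288 * 2757 * 3051 * 7167 * 7292 * 4766 (mod 7529).
Accumulate the product:
4288 * 2757 = 11822016 ≡ 1486
1486 * 3051 = 4533786 ≡ 1328
1328 * 7167 = 9517776 ≡ 1120
1120 * 7292 = 8167040 ≡ 5604
5604 * 4766 = 26708664 ≡ 3301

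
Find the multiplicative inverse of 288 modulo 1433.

Apply the Euclidean algorithm and back-substitute:
1433 = 4×288 + 281
288 = 1×281 + 7
281 = 40×7 + 1
7 = 7×1 + 0
gcd(288, 1433) = 1, so the inverse exists.
Bézout: 1 = 41×1433 − 204×288.
So 288⁻¹ ≡ −204 ≡ 1229 (mod 1433).

1229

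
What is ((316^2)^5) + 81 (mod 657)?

(316)^2 ≡ 649 (mod 657)
(649)^5 ≡ 82 (mod 657)
82 + 81 = 163

163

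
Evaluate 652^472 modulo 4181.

3192

652^1 ≡ 652 (mod 4181)
652^2 ≡ 652^2 = 425104 ≡ 2823 (mod 4181)
652^4 ≡ 2823^2 = 7969329 ≡ 343 (mod 4181)
652^8 ≡ 343^2 = 117649 ≡ 581 (mod 4181)
652^16 ≡ 581^2 = 337561 ≡ 3081 (mod 4181)
652^32 ≡ 3081^2 = 9492561 ≡ 1691 (mod 4181)
652^64 ≡ 1691^2 = 2859481 ≡ 3858 (mod 4181)
652^128 ≡ 3858^2 = 14884164 ≡ 3985 (mod 4181)
652^256 ≡ 3985^2 = 15880225 ≡ 787 (mod 4181)
652^472 = 652^256 * 652^128 * 652^64 * 652^16 * 652^8 ≡ 787 * 3985 * 3858 * 3081 * 581 (mod 4181).
Accumulate the product:
787 * 3985 = 3136195 ≡ 445
445 * 3858 = 1716810 ≡ 2600
2600 * 3081 = 8010600 ≡ 3985
3985 * 581 = 2315285 ≡ 3192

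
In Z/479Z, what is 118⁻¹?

479 = 4*118 + 7
118 = 16*7 + 6
7 = 1*6 + 1
6 = 6*1 + 0
gcd(118, 479) = 1, so the inverse exists.
Bézout: 1 = 17*479 − 69*118.
So 118⁻¹ ≡ −69 ≡ 410 (mod 479).

410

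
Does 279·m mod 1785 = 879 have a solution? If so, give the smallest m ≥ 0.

gcd(279, 1785) = 3, and 3 | 879, so solutions exist.
Divide through by 3: 93·m mod 595 = 293.
93⁻¹ ≡ 32 (mod 595).
m ≡ 32·293 ≡ 451 (mod 595).
The smallest non-negative solution is m = 451.

451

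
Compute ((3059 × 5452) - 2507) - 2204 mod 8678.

3059 × 5452 = 16677668 ≡ 7230 (mod 8678)
7230 - 2507 = 4723
4723 - 2204 = 2519

2519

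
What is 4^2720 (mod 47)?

2720 in binary is 101010100000, i.e. 2720 = 2048 + 512 + 128 + 32.
4^1 ≡ 4 (mod 47)
4^2 ≡ 4^2 = 16 (mod 47)
4^4 ≡ 16^2 = 256 ≡ 21 (mod 47)
4^8 ≡ 21^2 = 441 ≡ 18 (mod 47)
4^16 ≡ 18^2 = 324 ≡ 42 (mod 47)
4^32 ≡ 42^2 = 1764 ≡ 25 (mod 47)
4^64 ≡ 25^2 = 625 ≡ 14 (mod 47)
4^128 ≡ 14^2 = 196 ≡ 8 (mod 47)
4^256 ≡ 8^2 = 64 ≡ 17 (mod 47)
4^512 ≡ 17^2 = 289 ≡ 7 (mod 47)
4^1024 ≡ 7^2 = 49 ≡ 2 (mod 47)
4^2048 ≡ 2^2 = 4 (mod 47)
4^2720 = 4^2048 * 4^512 * 4^128 * 4^32 ≡ 4 * 7 * 8 * 25 (mod 47).
Accumulate the product:
4 * 7 = 28
28 * 8 = 224 ≡ 36
36 * 25 = 900 ≡ 7

7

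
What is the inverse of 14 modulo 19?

15

19 = 1*14 + 5
14 = 2*5 + 4
5 = 1*4 + 1
4 = 4*1 + 0
gcd(14, 19) = 1, so the inverse exists.
Back-substitute for 1:
1 = 1*5 − 1*4
  = −1*14 + 3*5
  = 3*19 − 4*14
So 14⁻¹ ≡ −4 ≡ 15 (mod 19).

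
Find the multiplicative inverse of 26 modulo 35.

31

35 = 1×26 + 9
26 = 2×9 + 8
9 = 1×8 + 1
8 = 8×1 + 0
gcd(26, 35) = 1, so the inverse exists.
Bézout: 1 = 3×35 − 4×26.
So 26⁻¹ ≡ −4 ≡ 31 (mod 35).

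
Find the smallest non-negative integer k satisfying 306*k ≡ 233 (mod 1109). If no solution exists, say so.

gcd(306, 1109) = 1, so a unique solution mod 1109 exists.
306⁻¹ ≡ 569 (mod 1109).
k ≡ 569*233 ≡ 606 (mod 1109).

606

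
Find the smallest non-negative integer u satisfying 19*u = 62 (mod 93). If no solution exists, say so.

62

gcd(19, 93) = 1, so a unique solution mod 93 exists.
19⁻¹ ≡ 49 (mod 93).
u ≡ 49*62 ≡ 62 (mod 93).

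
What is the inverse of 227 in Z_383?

383 = 1*227 + 156
227 = 1*156 + 71
156 = 2*71 + 14
71 = 5*14 + 1
14 = 14*1 + 0
gcd(227, 383) = 1, so the inverse exists.
Bézout: 1 = −16*383 + 27*227.
So 227⁻¹ ≡ 27 (mod 383).

27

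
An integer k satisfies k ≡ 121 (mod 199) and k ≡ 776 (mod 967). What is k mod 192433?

126486

199⁻¹ mod 967: 199*311 ≡ 1 (mod 967), so 199⁻¹ ≡ 311.
k = 121 + 199*((776 − 121)*311 mod 967) = 121 + 199*635 = 126486.
Check: 126486 mod 199 = 121, 126486 mod 967 = 776. ✓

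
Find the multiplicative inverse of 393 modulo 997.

378

Apply the Euclidean algorithm and back-substitute:
997 = 2×393 + 211
393 = 1×211 + 182
211 = 1×182 + 29
182 = 6×29 + 8
29 = 3×8 + 5
8 = 1×5 + 3
5 = 1×3 + 2
3 = 1×2 + 1
2 = 2×1 + 0
gcd(393, 997) = 1, so the inverse exists.
Bézout: 1 = −149×997 + 378×393.
So 393⁻¹ ≡ 378 (mod 997).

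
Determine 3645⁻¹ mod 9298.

2431

Run the extended Euclidean algorithm:
9298 = 2×3645 + 2008
3645 = 1×2008 + 1637
2008 = 1×1637 + 371
1637 = 4×371 + 153
371 = 2×153 + 65
153 = 2×65 + 23
65 = 2×23 + 19
23 = 1×19 + 4
19 = 4×4 + 3
4 = 1×3 + 1
3 = 3×1 + 0
gcd(3645, 9298) = 1, so the inverse exists.
Back-substitute for 1:
1 = 1×4 − 1×3
  = −1×19 + 5×4
  = 5×23 − 6×19
  = −6×65 + 17×23
  = 17×153 − 40×65
  = −40×371 + 97×153
  = 97×1637 − 428×371
  = −428×2008 + 525×1637
  = 525×3645 − 953×2008
  = −953×9298 + 2431×3645
So 3645⁻¹ ≡ 2431 (mod 9298).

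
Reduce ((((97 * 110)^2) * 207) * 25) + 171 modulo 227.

125

97 * 110 = 10670 ≡ 1 (mod 227)
(1)^2 ≡ 1 (mod 227)
1 * 207 = 207
207 * 25 = 5175 ≡ 181 (mod 227)
181 + 171 = 352 ≡ 125 (mod 227)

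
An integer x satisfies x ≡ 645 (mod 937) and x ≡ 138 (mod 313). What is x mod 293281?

91534

937⁻¹ mod 313: 937×156 ≡ 1 (mod 313), so 937⁻¹ ≡ 156.
x = 645 + 937×((138 − 645)×156 mod 313) = 645 + 937×97 = 91534.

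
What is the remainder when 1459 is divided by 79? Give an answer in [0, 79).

37

1459 = 18·79 + 37, so 1459 ≡ 37 (mod 79).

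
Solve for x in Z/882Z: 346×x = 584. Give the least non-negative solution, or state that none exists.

gcd(346, 882) = 2, and 2 | 584, so solutions exist.
Divide through by 2: 173×x = 292 (mod 441).
173⁻¹ ≡ 311 (mod 441).
x ≡ 311×292 ≡ 407 (mod 441).
The smallest non-negative solution is x = 407.

407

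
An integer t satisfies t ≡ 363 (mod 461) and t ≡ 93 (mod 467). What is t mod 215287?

461⁻¹ mod 467: 461*389 ≡ 1 (mod 467), so 461⁻¹ ≡ 389.
t = 363 + 461*((93 − 363)*389 mod 467) = 363 + 461*45 = 21108.
Check: 21108 mod 461 = 363, 21108 mod 467 = 93. ✓

21108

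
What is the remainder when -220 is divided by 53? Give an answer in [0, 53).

-220 = -5·53 + 45, so -220 ≡ 45 (mod 53).

45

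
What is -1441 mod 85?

4

-1441 = -17×85 + 4, so -1441 ≡ 4 (mod 85).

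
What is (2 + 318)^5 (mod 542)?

2 + 318 = 320
(320)^5 ≡ 296 (mod 542)

296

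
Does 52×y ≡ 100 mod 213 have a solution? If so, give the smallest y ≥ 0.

gcd(52, 213) = 1, so a unique solution mod 213 exists.
52⁻¹ ≡ 127 (mod 213).
y ≡ 127×100 ≡ 133 (mod 213).

133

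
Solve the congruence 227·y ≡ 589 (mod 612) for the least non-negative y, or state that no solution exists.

407

gcd(227, 612) = 1, so a unique solution mod 612 exists.
227⁻¹ ≡ 275 (mod 612).
y ≡ 275·589 ≡ 407 (mod 612).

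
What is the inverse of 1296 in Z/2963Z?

Apply the Euclidean algorithm and back-substitute:
2963 = 2·1296 + 371
1296 = 3·371 + 183
371 = 2·183 + 5
183 = 36·5 + 3
5 = 1·3 + 2
3 = 1·2 + 1
2 = 2·1 + 0
gcd(1296, 2963) = 1, so the inverse exists.
Back-substitute for 1:
1 = 1·3 − 1·2
  = −1·5 + 2·3
  = 2·183 − 73·5
  = −73·371 + 148·183
  = 148·1296 − 517·371
  = −517·2963 + 1182·1296
So 1296⁻¹ ≡ 1182 (mod 2963).

1182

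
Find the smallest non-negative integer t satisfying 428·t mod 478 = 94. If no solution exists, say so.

218

gcd(428, 478) = 2, and 2 | 94, so solutions exist.
Divide through by 2: 214·t ≡ 47 (mod 239).
214⁻¹ ≡ 86 (mod 239).
t ≡ 86·47 ≡ 218 (mod 239).
The smallest non-negative solution is t = 218.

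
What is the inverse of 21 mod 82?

82 = 3*21 + 19
21 = 1*19 + 2
19 = 9*2 + 1
2 = 2*1 + 0
gcd(21, 82) = 1, so the inverse exists.
Bézout: 1 = 10*82 − 39*21.
So 21⁻¹ ≡ −39 ≡ 43 (mod 82).

43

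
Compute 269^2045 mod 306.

Using repeated squaring:
2045 in binary is 11111111101, i.e. 2045 = 1024 + 512 + 256 + 128 + 64 + 32 + 16 + 8 + 4 + 1.
269^1 ≡ 269 (mod 306)
269^2 ≡ 269^2 = 72361 ≡ 145 (mod 306)
269^4 ≡ 145^2 = 21025 ≡ 217 (mod 306)
269^8 ≡ 217^2 = 47089 ≡ 271 (mod 306)
269^16 ≡ 271^2 = 73441 ≡ 1 (mod 306)
269^32 ≡ 1^2 = 1 (mod 306)
269^64 ≡ 1^2 = 1 (mod 306)
269^128 ≡ 1^2 = 1 (mod 306)
269^256 ≡ 1^2 = 1 (mod 306)
269^512 ≡ 1^2 = 1 (mod 306)
269^1024 ≡ 1^2 = 1 (mod 306)
269^2045 = 269^1024 × 269^512 × 269^256 × 269^128 × 269^64 × 269^32 × 269^16 × 269^8 × 269^4 × 269^1 ≡ 1 × 1 × 1 × 1 × 1 × 1 × 1 × 271 × 217 × 269 (mod 306).
Accumulate the product:
1 × 1 = 1
1 × 1 = 1
1 × 1 = 1
1 × 1 = 1
1 × 1 = 1
1 × 1 = 1
1 × 271 = 271
271 × 217 = 58807 ≡ 55
55 × 269 = 14795 ≡ 107

107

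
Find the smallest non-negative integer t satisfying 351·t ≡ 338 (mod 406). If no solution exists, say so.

gcd(351, 406) = 1, so a unique solution mod 406 exists.
351⁻¹ ≡ 155 (mod 406).
t ≡ 155·338 ≡ 16 (mod 406).

16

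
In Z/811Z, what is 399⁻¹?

187

By the extended Euclidean algorithm:
811 = 2×399 + 13
399 = 30×13 + 9
13 = 1×9 + 4
9 = 2×4 + 1
4 = 4×1 + 0
gcd(399, 811) = 1, so the inverse exists.
Bézout: 1 = −92×811 + 187×399.
So 399⁻¹ ≡ 187 (mod 811).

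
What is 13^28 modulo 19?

Compute successive squares:
28 in binary is 11100, i.e. 28 = 16 + 8 + 4.
13^1 ≡ 13 (mod 19)
13^2 ≡ 13^2 = 169 ≡ 17 (mod 19)
13^4 ≡ 17^2 = 289 ≡ 4 (mod 19)
13^8 ≡ 4^2 = 16 (mod 19)
13^16 ≡ 16^2 = 256 ≡ 9 (mod 19)
13^28 = 13^16 * 13^8 * 13^4 ≡ 9 * 16 * 4 (mod 19).
Accumulate the product:
9 * 16 = 144 ≡ 11
11 * 4 = 44 ≡ 6

6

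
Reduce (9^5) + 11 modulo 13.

(9)^5 ≡ 3 (mod 13)
3 + 11 = 14 ≡ 1 (mod 13)

1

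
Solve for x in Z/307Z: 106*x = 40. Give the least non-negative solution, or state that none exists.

290

gcd(106, 307) = 1, so a unique solution mod 307 exists.
106⁻¹ ≡ 84 (mod 307).
x ≡ 84*40 ≡ 290 (mod 307).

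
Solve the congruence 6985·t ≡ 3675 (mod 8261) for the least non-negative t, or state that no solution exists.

gcd(6985, 8261) = 11, and 11 does not divide 3675.
So the congruence has no solution.

no solution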